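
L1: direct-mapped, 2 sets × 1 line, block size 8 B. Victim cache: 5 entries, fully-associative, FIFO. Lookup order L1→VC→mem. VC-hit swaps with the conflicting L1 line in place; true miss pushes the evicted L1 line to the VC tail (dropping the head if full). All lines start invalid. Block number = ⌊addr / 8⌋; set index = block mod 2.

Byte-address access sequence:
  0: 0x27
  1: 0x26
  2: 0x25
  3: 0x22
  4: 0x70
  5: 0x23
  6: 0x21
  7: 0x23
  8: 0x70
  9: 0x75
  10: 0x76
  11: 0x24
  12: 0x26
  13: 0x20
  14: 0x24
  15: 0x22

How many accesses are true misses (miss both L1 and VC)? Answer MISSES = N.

MISSES = 2

0: 0x27 (blk 4, set 0) → MISS  vc=[]
1: 0x26 (blk 4, set 0) → L1-HIT  vc=[]
2: 0x25 (blk 4, set 0) → L1-HIT  vc=[]
3: 0x22 (blk 4, set 0) → L1-HIT  vc=[]
4: 0x70 (blk 14, set 0) → MISS  vc=[4]
5: 0x23 (blk 4, set 0) → VC-HIT  vc=[14]
6: 0x21 (blk 4, set 0) → L1-HIT  vc=[14]
7: 0x23 (blk 4, set 0) → L1-HIT  vc=[14]
8: 0x70 (blk 14, set 0) → VC-HIT  vc=[4]
9: 0x75 (blk 14, set 0) → L1-HIT  vc=[4]
10: 0x76 (blk 14, set 0) → L1-HIT  vc=[4]
11: 0x24 (blk 4, set 0) → VC-HIT  vc=[14]
12: 0x26 (blk 4, set 0) → L1-HIT  vc=[14]
13: 0x20 (blk 4, set 0) → L1-HIT  vc=[14]
14: 0x24 (blk 4, set 0) → L1-HIT  vc=[14]
15: 0x22 (blk 4, set 0) → L1-HIT  vc=[14]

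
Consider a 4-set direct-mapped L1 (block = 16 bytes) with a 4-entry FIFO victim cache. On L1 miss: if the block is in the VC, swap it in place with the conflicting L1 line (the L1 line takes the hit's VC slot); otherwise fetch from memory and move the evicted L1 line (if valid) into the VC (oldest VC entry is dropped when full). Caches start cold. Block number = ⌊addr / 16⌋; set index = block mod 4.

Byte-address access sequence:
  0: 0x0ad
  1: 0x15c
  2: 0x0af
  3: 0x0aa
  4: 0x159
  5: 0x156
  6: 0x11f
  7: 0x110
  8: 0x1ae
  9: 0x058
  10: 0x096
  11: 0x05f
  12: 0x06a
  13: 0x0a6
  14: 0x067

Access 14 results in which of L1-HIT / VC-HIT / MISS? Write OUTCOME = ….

#0 0xad→b10/s2 MISS; vc=[]
#1 0x15c→b21/s1 MISS; vc=[]
#2 0xaf→b10/s2 L1-HIT; vc=[]
#3 0xaa→b10/s2 L1-HIT; vc=[]
#4 0x159→b21/s1 L1-HIT; vc=[]
#5 0x156→b21/s1 L1-HIT; vc=[]
#6 0x11f→b17/s1 MISS; vc=[21]
#7 0x110→b17/s1 L1-HIT; vc=[21]
#8 0x1ae→b26/s2 MISS; vc=[21,10]
#9 0x58→b5/s1 MISS; vc=[21,10,17]
#10 0x96→b9/s1 MISS; vc=[21,10,17,5]
#11 0x5f→b5/s1 VC-HIT; vc=[21,10,17,9]
#12 0x6a→b6/s2 MISS; vc=[10,17,9,26]
#13 0xa6→b10/s2 VC-HIT; vc=[6,17,9,26]
#14 0x67→b6/s2 VC-HIT; vc=[10,17,9,26]

OUTCOME = VC-HIT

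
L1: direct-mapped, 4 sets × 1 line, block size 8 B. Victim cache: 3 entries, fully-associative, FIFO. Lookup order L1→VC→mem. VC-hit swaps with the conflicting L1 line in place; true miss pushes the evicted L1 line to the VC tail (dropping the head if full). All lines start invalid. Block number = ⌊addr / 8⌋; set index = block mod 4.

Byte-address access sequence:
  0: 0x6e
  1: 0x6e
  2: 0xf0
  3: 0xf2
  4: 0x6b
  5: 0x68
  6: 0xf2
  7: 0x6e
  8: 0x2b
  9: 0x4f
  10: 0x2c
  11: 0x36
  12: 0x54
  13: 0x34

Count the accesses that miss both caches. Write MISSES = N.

MISSES = 6

#0 0x6e→b13/s1 MISS; vc=[]
#1 0x6e→b13/s1 L1-HIT; vc=[]
#2 0xf0→b30/s2 MISS; vc=[]
#3 0xf2→b30/s2 L1-HIT; vc=[]
#4 0x6b→b13/s1 L1-HIT; vc=[]
#5 0x68→b13/s1 L1-HIT; vc=[]
#6 0xf2→b30/s2 L1-HIT; vc=[]
#7 0x6e→b13/s1 L1-HIT; vc=[]
#8 0x2b→b5/s1 MISS; vc=[13]
#9 0x4f→b9/s1 MISS; vc=[13,5]
#10 0x2c→b5/s1 VC-HIT; vc=[13,9]
#11 0x36→b6/s2 MISS; vc=[13,9,30]
#12 0x54→b10/s2 MISS; vc=[9,30,6]
#13 0x34→b6/s2 VC-HIT; vc=[9,30,10]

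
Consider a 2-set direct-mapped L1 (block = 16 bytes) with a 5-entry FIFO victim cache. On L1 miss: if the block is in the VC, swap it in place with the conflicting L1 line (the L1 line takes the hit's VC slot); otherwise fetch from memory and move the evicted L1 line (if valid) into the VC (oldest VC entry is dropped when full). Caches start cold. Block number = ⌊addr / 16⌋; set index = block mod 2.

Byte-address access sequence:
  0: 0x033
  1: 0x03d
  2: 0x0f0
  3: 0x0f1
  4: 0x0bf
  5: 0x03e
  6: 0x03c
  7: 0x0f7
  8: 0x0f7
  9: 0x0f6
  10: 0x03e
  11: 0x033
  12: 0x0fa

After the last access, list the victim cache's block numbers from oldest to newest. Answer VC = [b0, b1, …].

  [0] addr=0x33 blk=3 s=1: MISS | VC []
  [1] addr=0x3d blk=3 s=1: L1-HIT | VC []
  [2] addr=0xf0 blk=15 s=1: MISS | VC [3]
  [3] addr=0xf1 blk=15 s=1: L1-HIT | VC [3]
  [4] addr=0xbf blk=11 s=1: MISS | VC [3, 15]
  [5] addr=0x3e blk=3 s=1: VC-HIT | VC [11, 15]
  [6] addr=0x3c blk=3 s=1: L1-HIT | VC [11, 15]
  [7] addr=0xf7 blk=15 s=1: VC-HIT | VC [11, 3]
  [8] addr=0xf7 blk=15 s=1: L1-HIT | VC [11, 3]
  [9] addr=0xf6 blk=15 s=1: L1-HIT | VC [11, 3]
  [10] addr=0x3e blk=3 s=1: VC-HIT | VC [11, 15]
  [11] addr=0x33 blk=3 s=1: L1-HIT | VC [11, 15]
  [12] addr=0xfa blk=15 s=1: VC-HIT | VC [11, 3]

VC = [11, 3]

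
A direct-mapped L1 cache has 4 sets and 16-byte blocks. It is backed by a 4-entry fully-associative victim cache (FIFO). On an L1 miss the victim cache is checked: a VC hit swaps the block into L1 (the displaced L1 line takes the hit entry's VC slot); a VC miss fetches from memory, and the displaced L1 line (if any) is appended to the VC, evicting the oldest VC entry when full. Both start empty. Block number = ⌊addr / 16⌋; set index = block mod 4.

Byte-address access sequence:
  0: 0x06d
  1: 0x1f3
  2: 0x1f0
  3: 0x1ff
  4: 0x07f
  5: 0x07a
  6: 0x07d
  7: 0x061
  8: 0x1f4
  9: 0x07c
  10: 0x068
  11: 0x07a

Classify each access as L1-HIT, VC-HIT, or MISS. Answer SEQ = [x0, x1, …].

SEQ = [MISS, MISS, L1-HIT, L1-HIT, MISS, L1-HIT, L1-HIT, L1-HIT, VC-HIT, VC-HIT, L1-HIT, L1-HIT]

#0 0x6d→b6/s2 MISS; vc=[]
#1 0x1f3→b31/s3 MISS; vc=[]
#2 0x1f0→b31/s3 L1-HIT; vc=[]
#3 0x1ff→b31/s3 L1-HIT; vc=[]
#4 0x7f→b7/s3 MISS; vc=[31]
#5 0x7a→b7/s3 L1-HIT; vc=[31]
#6 0x7d→b7/s3 L1-HIT; vc=[31]
#7 0x61→b6/s2 L1-HIT; vc=[31]
#8 0x1f4→b31/s3 VC-HIT; vc=[7]
#9 0x7c→b7/s3 VC-HIT; vc=[31]
#10 0x68→b6/s2 L1-HIT; vc=[31]
#11 0x7a→b7/s3 L1-HIT; vc=[31]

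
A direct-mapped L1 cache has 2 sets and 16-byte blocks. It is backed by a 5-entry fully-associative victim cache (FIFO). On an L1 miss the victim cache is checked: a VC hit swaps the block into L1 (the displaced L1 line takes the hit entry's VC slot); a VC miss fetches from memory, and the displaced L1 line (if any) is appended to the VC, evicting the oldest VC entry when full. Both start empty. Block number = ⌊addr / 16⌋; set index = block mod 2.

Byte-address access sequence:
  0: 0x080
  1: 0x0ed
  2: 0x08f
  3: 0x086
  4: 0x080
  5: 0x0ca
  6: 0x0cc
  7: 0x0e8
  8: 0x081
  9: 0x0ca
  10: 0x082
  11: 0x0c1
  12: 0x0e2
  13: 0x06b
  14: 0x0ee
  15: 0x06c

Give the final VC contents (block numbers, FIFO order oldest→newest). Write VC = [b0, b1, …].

VC = [8, 12, 14]

#0 0x80→b8/s0 MISS; vc=[]
#1 0xed→b14/s0 MISS; vc=[8]
#2 0x8f→b8/s0 VC-HIT; vc=[14]
#3 0x86→b8/s0 L1-HIT; vc=[14]
#4 0x80→b8/s0 L1-HIT; vc=[14]
#5 0xca→b12/s0 MISS; vc=[14,8]
#6 0xcc→b12/s0 L1-HIT; vc=[14,8]
#7 0xe8→b14/s0 VC-HIT; vc=[12,8]
#8 0x81→b8/s0 VC-HIT; vc=[12,14]
#9 0xca→b12/s0 VC-HIT; vc=[8,14]
#10 0x82→b8/s0 VC-HIT; vc=[12,14]
#11 0xc1→b12/s0 VC-HIT; vc=[8,14]
#12 0xe2→b14/s0 VC-HIT; vc=[8,12]
#13 0x6b→b6/s0 MISS; vc=[8,12,14]
#14 0xee→b14/s0 VC-HIT; vc=[8,12,6]
#15 0x6c→b6/s0 VC-HIT; vc=[8,12,14]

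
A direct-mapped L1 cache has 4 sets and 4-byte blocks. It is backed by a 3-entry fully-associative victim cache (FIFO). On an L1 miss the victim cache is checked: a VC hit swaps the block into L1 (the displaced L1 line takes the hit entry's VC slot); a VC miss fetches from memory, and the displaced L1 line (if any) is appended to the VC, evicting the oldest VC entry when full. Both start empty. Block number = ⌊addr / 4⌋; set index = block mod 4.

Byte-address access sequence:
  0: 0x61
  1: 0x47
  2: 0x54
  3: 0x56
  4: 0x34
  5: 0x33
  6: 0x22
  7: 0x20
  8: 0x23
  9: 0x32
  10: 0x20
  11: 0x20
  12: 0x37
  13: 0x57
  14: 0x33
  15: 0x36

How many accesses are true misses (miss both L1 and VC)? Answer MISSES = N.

MISSES = 6

0: 0x61 (blk 24, set 0) → MISS  vc=[]
1: 0x47 (blk 17, set 1) → MISS  vc=[]
2: 0x54 (blk 21, set 1) → MISS  vc=[17]
3: 0x56 (blk 21, set 1) → L1-HIT  vc=[17]
4: 0x34 (blk 13, set 1) → MISS  vc=[17, 21]
5: 0x33 (blk 12, set 0) → MISS  vc=[17, 21, 24]
6: 0x22 (blk 8, set 0) → MISS  vc=[21, 24, 12]
7: 0x20 (blk 8, set 0) → L1-HIT  vc=[21, 24, 12]
8: 0x23 (blk 8, set 0) → L1-HIT  vc=[21, 24, 12]
9: 0x32 (blk 12, set 0) → VC-HIT  vc=[21, 24, 8]
10: 0x20 (blk 8, set 0) → VC-HIT  vc=[21, 24, 12]
11: 0x20 (blk 8, set 0) → L1-HIT  vc=[21, 24, 12]
12: 0x37 (blk 13, set 1) → L1-HIT  vc=[21, 24, 12]
13: 0x57 (blk 21, set 1) → VC-HIT  vc=[13, 24, 12]
14: 0x33 (blk 12, set 0) → VC-HIT  vc=[13, 24, 8]
15: 0x36 (blk 13, set 1) → VC-HIT  vc=[21, 24, 8]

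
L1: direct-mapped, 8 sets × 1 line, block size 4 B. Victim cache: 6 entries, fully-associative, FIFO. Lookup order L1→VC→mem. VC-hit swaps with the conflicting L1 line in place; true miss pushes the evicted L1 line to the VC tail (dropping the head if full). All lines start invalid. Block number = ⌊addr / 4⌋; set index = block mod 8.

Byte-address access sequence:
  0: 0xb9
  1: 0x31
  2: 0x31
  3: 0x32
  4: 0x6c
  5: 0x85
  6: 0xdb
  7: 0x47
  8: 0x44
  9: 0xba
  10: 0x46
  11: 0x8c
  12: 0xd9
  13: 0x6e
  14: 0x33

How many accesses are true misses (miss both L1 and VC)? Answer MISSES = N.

  [0] addr=0xb9 blk=46 s=6: MISS | VC []
  [1] addr=0x31 blk=12 s=4: MISS | VC []
  [2] addr=0x31 blk=12 s=4: L1-HIT | VC []
  [3] addr=0x32 blk=12 s=4: L1-HIT | VC []
  [4] addr=0x6c blk=27 s=3: MISS | VC []
  [5] addr=0x85 blk=33 s=1: MISS | VC []
  [6] addr=0xdb blk=54 s=6: MISS | VC [46]
  [7] addr=0x47 blk=17 s=1: MISS | VC [46, 33]
  [8] addr=0x44 blk=17 s=1: L1-HIT | VC [46, 33]
  [9] addr=0xba blk=46 s=6: VC-HIT | VC [54, 33]
  [10] addr=0x46 blk=17 s=1: L1-HIT | VC [54, 33]
  [11] addr=0x8c blk=35 s=3: MISS | VC [54, 33, 27]
  [12] addr=0xd9 blk=54 s=6: VC-HIT | VC [46, 33, 27]
  [13] addr=0x6e blk=27 s=3: VC-HIT | VC [46, 33, 35]
  [14] addr=0x33 blk=12 s=4: L1-HIT | VC [46, 33, 35]

MISSES = 7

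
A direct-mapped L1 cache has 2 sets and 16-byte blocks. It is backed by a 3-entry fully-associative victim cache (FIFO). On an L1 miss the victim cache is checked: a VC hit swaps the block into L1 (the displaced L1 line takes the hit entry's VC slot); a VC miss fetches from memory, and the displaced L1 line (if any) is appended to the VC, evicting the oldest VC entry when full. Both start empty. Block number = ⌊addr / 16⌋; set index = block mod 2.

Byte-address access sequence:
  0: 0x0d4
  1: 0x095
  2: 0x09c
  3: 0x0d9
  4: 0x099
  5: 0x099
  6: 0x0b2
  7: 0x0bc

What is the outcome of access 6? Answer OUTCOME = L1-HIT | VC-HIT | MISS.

OUTCOME = MISS

  [0] addr=0xd4 blk=13 s=1: MISS | VC []
  [1] addr=0x95 blk=9 s=1: MISS | VC [13]
  [2] addr=0x9c blk=9 s=1: L1-HIT | VC [13]
  [3] addr=0xd9 blk=13 s=1: VC-HIT | VC [9]
  [4] addr=0x99 blk=9 s=1: VC-HIT | VC [13]
  [5] addr=0x99 blk=9 s=1: L1-HIT | VC [13]
  [6] addr=0xb2 blk=11 s=1: MISS | VC [13, 9]
  [7] addr=0xbc blk=11 s=1: L1-HIT | VC [13, 9]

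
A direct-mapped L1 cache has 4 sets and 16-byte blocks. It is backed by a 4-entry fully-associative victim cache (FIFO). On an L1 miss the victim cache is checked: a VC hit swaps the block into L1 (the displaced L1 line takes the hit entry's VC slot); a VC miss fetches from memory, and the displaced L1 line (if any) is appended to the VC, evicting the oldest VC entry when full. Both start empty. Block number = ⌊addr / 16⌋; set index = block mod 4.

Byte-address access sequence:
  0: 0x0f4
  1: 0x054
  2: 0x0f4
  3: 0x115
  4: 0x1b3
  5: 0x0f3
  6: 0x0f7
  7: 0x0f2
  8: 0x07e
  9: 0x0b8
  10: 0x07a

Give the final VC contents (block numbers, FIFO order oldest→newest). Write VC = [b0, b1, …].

  [0] addr=0xf4 blk=15 s=3: MISS | VC []
  [1] addr=0x54 blk=5 s=1: MISS | VC []
  [2] addr=0xf4 blk=15 s=3: L1-HIT | VC []
  [3] addr=0x115 blk=17 s=1: MISS | VC [5]
  [4] addr=0x1b3 blk=27 s=3: MISS | VC [5, 15]
  [5] addr=0xf3 blk=15 s=3: VC-HIT | VC [5, 27]
  [6] addr=0xf7 blk=15 s=3: L1-HIT | VC [5, 27]
  [7] addr=0xf2 blk=15 s=3: L1-HIT | VC [5, 27]
  [8] addr=0x7e blk=7 s=3: MISS | VC [5, 27, 15]
  [9] addr=0xb8 blk=11 s=3: MISS | VC [5, 27, 15, 7]
  [10] addr=0x7a blk=7 s=3: VC-HIT | VC [5, 27, 15, 11]

VC = [5, 27, 15, 11]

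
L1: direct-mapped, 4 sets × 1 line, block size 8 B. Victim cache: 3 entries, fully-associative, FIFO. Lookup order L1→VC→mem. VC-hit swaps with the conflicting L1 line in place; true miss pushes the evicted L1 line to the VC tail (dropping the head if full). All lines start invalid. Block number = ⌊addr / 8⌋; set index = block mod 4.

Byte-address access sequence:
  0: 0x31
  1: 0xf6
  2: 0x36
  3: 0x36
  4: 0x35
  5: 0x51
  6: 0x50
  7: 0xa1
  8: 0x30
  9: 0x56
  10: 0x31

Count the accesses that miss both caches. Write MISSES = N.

0: 0x31 (blk 6, set 2) → MISS  vc=[]
1: 0xf6 (blk 30, set 2) → MISS  vc=[6]
2: 0x36 (blk 6, set 2) → VC-HIT  vc=[30]
3: 0x36 (blk 6, set 2) → L1-HIT  vc=[30]
4: 0x35 (blk 6, set 2) → L1-HIT  vc=[30]
5: 0x51 (blk 10, set 2) → MISS  vc=[30, 6]
6: 0x50 (blk 10, set 2) → L1-HIT  vc=[30, 6]
7: 0xa1 (blk 20, set 0) → MISS  vc=[30, 6]
8: 0x30 (blk 6, set 2) → VC-HIT  vc=[30, 10]
9: 0x56 (blk 10, set 2) → VC-HIT  vc=[30, 6]
10: 0x31 (blk 6, set 2) → VC-HIT  vc=[30, 10]

MISSES = 4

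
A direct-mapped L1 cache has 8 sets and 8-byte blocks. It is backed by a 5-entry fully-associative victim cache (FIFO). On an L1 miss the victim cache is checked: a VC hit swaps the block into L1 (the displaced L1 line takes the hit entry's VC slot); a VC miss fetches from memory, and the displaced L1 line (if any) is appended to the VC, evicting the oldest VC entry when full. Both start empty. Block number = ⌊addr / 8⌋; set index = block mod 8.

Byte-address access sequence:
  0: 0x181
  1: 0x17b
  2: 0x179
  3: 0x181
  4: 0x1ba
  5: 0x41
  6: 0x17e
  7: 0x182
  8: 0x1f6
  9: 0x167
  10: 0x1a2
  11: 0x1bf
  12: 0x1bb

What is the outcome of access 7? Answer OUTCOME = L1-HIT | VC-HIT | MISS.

OUTCOME = VC-HIT

0: 0x181 (blk 48, set 0) → MISS  vc=[]
1: 0x17b (blk 47, set 7) → MISS  vc=[]
2: 0x179 (blk 47, set 7) → L1-HIT  vc=[]
3: 0x181 (blk 48, set 0) → L1-HIT  vc=[]
4: 0x1ba (blk 55, set 7) → MISS  vc=[47]
5: 0x41 (blk 8, set 0) → MISS  vc=[47, 48]
6: 0x17e (blk 47, set 7) → VC-HIT  vc=[55, 48]
7: 0x182 (blk 48, set 0) → VC-HIT  vc=[55, 8]
8: 0x1f6 (blk 62, set 6) → MISS  vc=[55, 8]
9: 0x167 (blk 44, set 4) → MISS  vc=[55, 8]
10: 0x1a2 (blk 52, set 4) → MISS  vc=[55, 8, 44]
11: 0x1bf (blk 55, set 7) → VC-HIT  vc=[47, 8, 44]
12: 0x1bb (blk 55, set 7) → L1-HIT  vc=[47, 8, 44]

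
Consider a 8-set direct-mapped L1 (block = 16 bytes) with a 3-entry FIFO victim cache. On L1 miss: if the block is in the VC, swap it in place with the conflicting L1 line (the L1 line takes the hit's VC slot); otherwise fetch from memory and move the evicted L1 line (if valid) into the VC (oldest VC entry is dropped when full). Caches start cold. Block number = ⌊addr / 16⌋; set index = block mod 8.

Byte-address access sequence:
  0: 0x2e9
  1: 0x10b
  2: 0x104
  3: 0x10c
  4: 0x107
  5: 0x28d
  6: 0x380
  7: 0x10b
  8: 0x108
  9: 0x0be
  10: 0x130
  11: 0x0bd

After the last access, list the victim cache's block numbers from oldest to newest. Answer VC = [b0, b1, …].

VC = [56, 40, 19]

  [0] addr=0x2e9 blk=46 s=6: MISS | VC []
  [1] addr=0x10b blk=16 s=0: MISS | VC []
  [2] addr=0x104 blk=16 s=0: L1-HIT | VC []
  [3] addr=0x10c blk=16 s=0: L1-HIT | VC []
  [4] addr=0x107 blk=16 s=0: L1-HIT | VC []
  [5] addr=0x28d blk=40 s=0: MISS | VC [16]
  [6] addr=0x380 blk=56 s=0: MISS | VC [16, 40]
  [7] addr=0x10b blk=16 s=0: VC-HIT | VC [56, 40]
  [8] addr=0x108 blk=16 s=0: L1-HIT | VC [56, 40]
  [9] addr=0xbe blk=11 s=3: MISS | VC [56, 40]
  [10] addr=0x130 blk=19 s=3: MISS | VC [56, 40, 11]
  [11] addr=0xbd blk=11 s=3: VC-HIT | VC [56, 40, 19]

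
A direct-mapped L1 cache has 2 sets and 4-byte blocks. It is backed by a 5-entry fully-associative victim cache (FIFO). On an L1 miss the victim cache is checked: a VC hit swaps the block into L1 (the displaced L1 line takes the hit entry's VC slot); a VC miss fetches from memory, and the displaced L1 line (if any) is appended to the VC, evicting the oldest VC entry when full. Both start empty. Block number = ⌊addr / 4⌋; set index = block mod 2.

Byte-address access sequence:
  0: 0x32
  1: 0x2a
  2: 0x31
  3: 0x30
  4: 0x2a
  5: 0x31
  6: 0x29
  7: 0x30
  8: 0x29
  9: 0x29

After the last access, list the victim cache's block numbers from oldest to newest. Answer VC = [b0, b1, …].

VC = [12]

#0 0x32→b12/s0 MISS; vc=[]
#1 0x2a→b10/s0 MISS; vc=[12]
#2 0x31→b12/s0 VC-HIT; vc=[10]
#3 0x30→b12/s0 L1-HIT; vc=[10]
#4 0x2a→b10/s0 VC-HIT; vc=[12]
#5 0x31→b12/s0 VC-HIT; vc=[10]
#6 0x29→b10/s0 VC-HIT; vc=[12]
#7 0x30→b12/s0 VC-HIT; vc=[10]
#8 0x29→b10/s0 VC-HIT; vc=[12]
#9 0x29→b10/s0 L1-HIT; vc=[12]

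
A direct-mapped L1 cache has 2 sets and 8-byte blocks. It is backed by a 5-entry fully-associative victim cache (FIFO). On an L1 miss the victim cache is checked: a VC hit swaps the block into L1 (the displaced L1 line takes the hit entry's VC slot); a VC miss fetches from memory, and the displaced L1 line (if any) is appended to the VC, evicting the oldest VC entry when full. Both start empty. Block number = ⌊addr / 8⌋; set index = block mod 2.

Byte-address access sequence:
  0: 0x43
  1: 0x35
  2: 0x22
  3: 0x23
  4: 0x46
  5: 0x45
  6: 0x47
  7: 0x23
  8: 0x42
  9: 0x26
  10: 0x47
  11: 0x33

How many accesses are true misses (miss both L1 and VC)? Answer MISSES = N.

MISSES = 3

#0 0x43→b8/s0 MISS; vc=[]
#1 0x35→b6/s0 MISS; vc=[8]
#2 0x22→b4/s0 MISS; vc=[8,6]
#3 0x23→b4/s0 L1-HIT; vc=[8,6]
#4 0x46→b8/s0 VC-HIT; vc=[4,6]
#5 0x45→b8/s0 L1-HIT; vc=[4,6]
#6 0x47→b8/s0 L1-HIT; vc=[4,6]
#7 0x23→b4/s0 VC-HIT; vc=[8,6]
#8 0x42→b8/s0 VC-HIT; vc=[4,6]
#9 0x26→b4/s0 VC-HIT; vc=[8,6]
#10 0x47→b8/s0 VC-HIT; vc=[4,6]
#11 0x33→b6/s0 VC-HIT; vc=[4,8]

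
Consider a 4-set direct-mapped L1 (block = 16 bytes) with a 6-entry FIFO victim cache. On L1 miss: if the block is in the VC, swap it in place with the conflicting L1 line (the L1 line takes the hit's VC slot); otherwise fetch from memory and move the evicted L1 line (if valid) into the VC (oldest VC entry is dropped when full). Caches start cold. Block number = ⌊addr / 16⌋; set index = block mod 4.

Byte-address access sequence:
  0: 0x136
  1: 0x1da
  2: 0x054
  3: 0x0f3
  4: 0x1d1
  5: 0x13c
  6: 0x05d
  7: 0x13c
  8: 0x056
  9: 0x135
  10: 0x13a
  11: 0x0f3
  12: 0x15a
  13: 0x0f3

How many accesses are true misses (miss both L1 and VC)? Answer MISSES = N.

MISSES = 5

#0 0x136→b19/s3 MISS; vc=[]
#1 0x1da→b29/s1 MISS; vc=[]
#2 0x54→b5/s1 MISS; vc=[29]
#3 0xf3→b15/s3 MISS; vc=[29,19]
#4 0x1d1→b29/s1 VC-HIT; vc=[5,19]
#5 0x13c→b19/s3 VC-HIT; vc=[5,15]
#6 0x5d→b5/s1 VC-HIT; vc=[29,15]
#7 0x13c→b19/s3 L1-HIT; vc=[29,15]
#8 0x56→b5/s1 L1-HIT; vc=[29,15]
#9 0x135→b19/s3 L1-HIT; vc=[29,15]
#10 0x13a→b19/s3 L1-HIT; vc=[29,15]
#11 0xf3→b15/s3 VC-HIT; vc=[29,19]
#12 0x15a→b21/s1 MISS; vc=[29,19,5]
#13 0xf3→b15/s3 L1-HIT; vc=[29,19,5]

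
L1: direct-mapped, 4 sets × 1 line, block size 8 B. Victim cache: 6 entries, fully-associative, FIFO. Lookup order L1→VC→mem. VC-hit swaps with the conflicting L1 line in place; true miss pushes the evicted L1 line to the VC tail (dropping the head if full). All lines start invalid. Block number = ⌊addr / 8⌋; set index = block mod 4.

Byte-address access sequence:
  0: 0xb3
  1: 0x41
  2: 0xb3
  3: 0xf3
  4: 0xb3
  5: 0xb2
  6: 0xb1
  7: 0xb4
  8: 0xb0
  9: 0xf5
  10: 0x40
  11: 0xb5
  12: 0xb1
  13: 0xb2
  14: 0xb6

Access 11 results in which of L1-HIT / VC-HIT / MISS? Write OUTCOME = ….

OUTCOME = VC-HIT

  [0] addr=0xb3 blk=22 s=2: MISS | VC []
  [1] addr=0x41 blk=8 s=0: MISS | VC []
  [2] addr=0xb3 blk=22 s=2: L1-HIT | VC []
  [3] addr=0xf3 blk=30 s=2: MISS | VC [22]
  [4] addr=0xb3 blk=22 s=2: VC-HIT | VC [30]
  [5] addr=0xb2 blk=22 s=2: L1-HIT | VC [30]
  [6] addr=0xb1 blk=22 s=2: L1-HIT | VC [30]
  [7] addr=0xb4 blk=22 s=2: L1-HIT | VC [30]
  [8] addr=0xb0 blk=22 s=2: L1-HIT | VC [30]
  [9] addr=0xf5 blk=30 s=2: VC-HIT | VC [22]
  [10] addr=0x40 blk=8 s=0: L1-HIT | VC [22]
  [11] addr=0xb5 blk=22 s=2: VC-HIT | VC [30]
  [12] addr=0xb1 blk=22 s=2: L1-HIT | VC [30]
  [13] addr=0xb2 blk=22 s=2: L1-HIT | VC [30]
  [14] addr=0xb6 blk=22 s=2: L1-HIT | VC [30]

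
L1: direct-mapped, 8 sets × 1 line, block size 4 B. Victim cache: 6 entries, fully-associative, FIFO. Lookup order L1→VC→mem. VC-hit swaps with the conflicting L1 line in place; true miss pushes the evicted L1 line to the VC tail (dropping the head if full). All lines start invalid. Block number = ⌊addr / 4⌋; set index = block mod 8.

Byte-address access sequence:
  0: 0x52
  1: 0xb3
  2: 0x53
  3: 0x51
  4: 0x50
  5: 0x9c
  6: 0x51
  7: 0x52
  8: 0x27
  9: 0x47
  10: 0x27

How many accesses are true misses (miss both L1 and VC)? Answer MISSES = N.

MISSES = 5

0: 0x52 (blk 20, set 4) → MISS  vc=[]
1: 0xb3 (blk 44, set 4) → MISS  vc=[20]
2: 0x53 (blk 20, set 4) → VC-HIT  vc=[44]
3: 0x51 (blk 20, set 4) → L1-HIT  vc=[44]
4: 0x50 (blk 20, set 4) → L1-HIT  vc=[44]
5: 0x9c (blk 39, set 7) → MISS  vc=[44]
6: 0x51 (blk 20, set 4) → L1-HIT  vc=[44]
7: 0x52 (blk 20, set 4) → L1-HIT  vc=[44]
8: 0x27 (blk 9, set 1) → MISS  vc=[44]
9: 0x47 (blk 17, set 1) → MISS  vc=[44, 9]
10: 0x27 (blk 9, set 1) → VC-HIT  vc=[44, 17]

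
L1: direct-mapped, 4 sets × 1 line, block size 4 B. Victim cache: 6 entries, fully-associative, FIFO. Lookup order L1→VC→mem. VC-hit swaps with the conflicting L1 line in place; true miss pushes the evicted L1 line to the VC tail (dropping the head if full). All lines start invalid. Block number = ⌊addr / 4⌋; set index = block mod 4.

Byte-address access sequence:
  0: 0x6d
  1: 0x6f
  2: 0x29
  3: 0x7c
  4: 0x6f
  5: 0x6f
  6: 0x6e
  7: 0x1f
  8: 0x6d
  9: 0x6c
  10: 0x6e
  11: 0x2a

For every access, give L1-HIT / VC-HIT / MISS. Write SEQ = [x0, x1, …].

SEQ = [MISS, L1-HIT, MISS, MISS, VC-HIT, L1-HIT, L1-HIT, MISS, VC-HIT, L1-HIT, L1-HIT, L1-HIT]

  [0] addr=0x6d blk=27 s=3: MISS | VC []
  [1] addr=0x6f blk=27 s=3: L1-HIT | VC []
  [2] addr=0x29 blk=10 s=2: MISS | VC []
  [3] addr=0x7c blk=31 s=3: MISS | VC [27]
  [4] addr=0x6f blk=27 s=3: VC-HIT | VC [31]
  [5] addr=0x6f blk=27 s=3: L1-HIT | VC [31]
  [6] addr=0x6e blk=27 s=3: L1-HIT | VC [31]
  [7] addr=0x1f blk=7 s=3: MISS | VC [31, 27]
  [8] addr=0x6d blk=27 s=3: VC-HIT | VC [31, 7]
  [9] addr=0x6c blk=27 s=3: L1-HIT | VC [31, 7]
  [10] addr=0x6e blk=27 s=3: L1-HIT | VC [31, 7]
  [11] addr=0x2a blk=10 s=2: L1-HIT | VC [31, 7]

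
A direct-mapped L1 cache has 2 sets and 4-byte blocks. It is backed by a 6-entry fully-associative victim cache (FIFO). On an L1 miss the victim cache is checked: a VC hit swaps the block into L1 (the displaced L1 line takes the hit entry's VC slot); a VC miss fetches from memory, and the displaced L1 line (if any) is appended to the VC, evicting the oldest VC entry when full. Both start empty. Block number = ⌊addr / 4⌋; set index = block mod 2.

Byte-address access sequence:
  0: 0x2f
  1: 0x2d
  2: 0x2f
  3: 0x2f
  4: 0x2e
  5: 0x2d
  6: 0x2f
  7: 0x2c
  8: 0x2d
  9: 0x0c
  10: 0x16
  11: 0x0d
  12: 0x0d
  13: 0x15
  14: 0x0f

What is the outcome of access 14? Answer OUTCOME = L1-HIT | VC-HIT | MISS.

0: 0x2f (blk 11, set 1) → MISS  vc=[]
1: 0x2d (blk 11, set 1) → L1-HIT  vc=[]
2: 0x2f (blk 11, set 1) → L1-HIT  vc=[]
3: 0x2f (blk 11, set 1) → L1-HIT  vc=[]
4: 0x2e (blk 11, set 1) → L1-HIT  vc=[]
5: 0x2d (blk 11, set 1) → L1-HIT  vc=[]
6: 0x2f (blk 11, set 1) → L1-HIT  vc=[]
7: 0x2c (blk 11, set 1) → L1-HIT  vc=[]
8: 0x2d (blk 11, set 1) → L1-HIT  vc=[]
9: 0xc (blk 3, set 1) → MISS  vc=[11]
10: 0x16 (blk 5, set 1) → MISS  vc=[11, 3]
11: 0xd (blk 3, set 1) → VC-HIT  vc=[11, 5]
12: 0xd (blk 3, set 1) → L1-HIT  vc=[11, 5]
13: 0x15 (blk 5, set 1) → VC-HIT  vc=[11, 3]
14: 0xf (blk 3, set 1) → VC-HIT  vc=[11, 5]

OUTCOME = VC-HIT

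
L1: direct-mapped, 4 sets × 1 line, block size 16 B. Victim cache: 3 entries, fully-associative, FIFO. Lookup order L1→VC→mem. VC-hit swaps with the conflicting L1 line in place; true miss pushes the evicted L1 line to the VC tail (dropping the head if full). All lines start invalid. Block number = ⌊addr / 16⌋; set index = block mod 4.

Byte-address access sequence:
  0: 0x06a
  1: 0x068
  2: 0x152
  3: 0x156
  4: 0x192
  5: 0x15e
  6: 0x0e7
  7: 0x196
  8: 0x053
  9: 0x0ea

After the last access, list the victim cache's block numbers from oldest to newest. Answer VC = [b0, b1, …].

VC = [21, 6, 25]

  [0] addr=0x6a blk=6 s=2: MISS | VC []
  [1] addr=0x68 blk=6 s=2: L1-HIT | VC []
  [2] addr=0x152 blk=21 s=1: MISS | VC []
  [3] addr=0x156 blk=21 s=1: L1-HIT | VC []
  [4] addr=0x192 blk=25 s=1: MISS | VC [21]
  [5] addr=0x15e blk=21 s=1: VC-HIT | VC [25]
  [6] addr=0xe7 blk=14 s=2: MISS | VC [25, 6]
  [7] addr=0x196 blk=25 s=1: VC-HIT | VC [21, 6]
  [8] addr=0x53 blk=5 s=1: MISS | VC [21, 6, 25]
  [9] addr=0xea blk=14 s=2: L1-HIT | VC [21, 6, 25]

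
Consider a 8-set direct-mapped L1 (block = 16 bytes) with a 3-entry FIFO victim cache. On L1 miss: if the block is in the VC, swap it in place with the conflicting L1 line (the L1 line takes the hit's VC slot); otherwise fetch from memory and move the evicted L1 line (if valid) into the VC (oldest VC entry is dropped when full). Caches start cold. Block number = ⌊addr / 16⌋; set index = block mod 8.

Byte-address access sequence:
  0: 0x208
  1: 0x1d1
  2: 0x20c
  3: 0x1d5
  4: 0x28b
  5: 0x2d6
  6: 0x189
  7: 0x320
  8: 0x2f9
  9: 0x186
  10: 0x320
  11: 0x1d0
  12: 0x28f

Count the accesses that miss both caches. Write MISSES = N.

MISSES = 7

#0 0x208→b32/s0 MISS; vc=[]
#1 0x1d1→b29/s5 MISS; vc=[]
#2 0x20c→b32/s0 L1-HIT; vc=[]
#3 0x1d5→b29/s5 L1-HIT; vc=[]
#4 0x28b→b40/s0 MISS; vc=[32]
#5 0x2d6→b45/s5 MISS; vc=[32,29]
#6 0x189→b24/s0 MISS; vc=[32,29,40]
#7 0x320→b50/s2 MISS; vc=[32,29,40]
#8 0x2f9→b47/s7 MISS; vc=[32,29,40]
#9 0x186→b24/s0 L1-HIT; vc=[32,29,40]
#10 0x320→b50/s2 L1-HIT; vc=[32,29,40]
#11 0x1d0→b29/s5 VC-HIT; vc=[32,45,40]
#12 0x28f→b40/s0 VC-HIT; vc=[32,45,24]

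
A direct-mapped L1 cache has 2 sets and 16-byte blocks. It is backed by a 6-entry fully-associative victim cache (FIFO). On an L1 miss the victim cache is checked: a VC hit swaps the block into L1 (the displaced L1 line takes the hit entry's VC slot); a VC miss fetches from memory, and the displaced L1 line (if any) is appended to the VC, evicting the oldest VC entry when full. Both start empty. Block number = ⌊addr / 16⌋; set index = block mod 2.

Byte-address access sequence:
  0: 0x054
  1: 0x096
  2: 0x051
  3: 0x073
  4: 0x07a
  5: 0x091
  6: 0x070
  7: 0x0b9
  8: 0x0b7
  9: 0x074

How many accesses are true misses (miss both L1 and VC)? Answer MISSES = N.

MISSES = 4

  [0] addr=0x54 blk=5 s=1: MISS | VC []
  [1] addr=0x96 blk=9 s=1: MISS | VC [5]
  [2] addr=0x51 blk=5 s=1: VC-HIT | VC [9]
  [3] addr=0x73 blk=7 s=1: MISS | VC [9, 5]
  [4] addr=0x7a blk=7 s=1: L1-HIT | VC [9, 5]
  [5] addr=0x91 blk=9 s=1: VC-HIT | VC [7, 5]
  [6] addr=0x70 blk=7 s=1: VC-HIT | VC [9, 5]
  [7] addr=0xb9 blk=11 s=1: MISS | VC [9, 5, 7]
  [8] addr=0xb7 blk=11 s=1: L1-HIT | VC [9, 5, 7]
  [9] addr=0x74 blk=7 s=1: VC-HIT | VC [9, 5, 11]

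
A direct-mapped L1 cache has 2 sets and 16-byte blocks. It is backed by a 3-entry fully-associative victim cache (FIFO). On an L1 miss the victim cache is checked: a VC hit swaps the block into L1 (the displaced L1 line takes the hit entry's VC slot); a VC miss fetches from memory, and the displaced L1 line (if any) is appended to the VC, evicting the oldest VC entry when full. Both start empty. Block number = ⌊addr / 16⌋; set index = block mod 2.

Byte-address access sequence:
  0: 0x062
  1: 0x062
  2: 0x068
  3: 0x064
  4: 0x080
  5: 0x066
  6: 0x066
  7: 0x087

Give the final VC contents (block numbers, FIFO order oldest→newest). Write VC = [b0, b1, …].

#0 0x62→b6/s0 MISS; vc=[]
#1 0x62→b6/s0 L1-HIT; vc=[]
#2 0x68→b6/s0 L1-HIT; vc=[]
#3 0x64→b6/s0 L1-HIT; vc=[]
#4 0x80→b8/s0 MISS; vc=[6]
#5 0x66→b6/s0 VC-HIT; vc=[8]
#6 0x66→b6/s0 L1-HIT; vc=[8]
#7 0x87→b8/s0 VC-HIT; vc=[6]

VC = [6]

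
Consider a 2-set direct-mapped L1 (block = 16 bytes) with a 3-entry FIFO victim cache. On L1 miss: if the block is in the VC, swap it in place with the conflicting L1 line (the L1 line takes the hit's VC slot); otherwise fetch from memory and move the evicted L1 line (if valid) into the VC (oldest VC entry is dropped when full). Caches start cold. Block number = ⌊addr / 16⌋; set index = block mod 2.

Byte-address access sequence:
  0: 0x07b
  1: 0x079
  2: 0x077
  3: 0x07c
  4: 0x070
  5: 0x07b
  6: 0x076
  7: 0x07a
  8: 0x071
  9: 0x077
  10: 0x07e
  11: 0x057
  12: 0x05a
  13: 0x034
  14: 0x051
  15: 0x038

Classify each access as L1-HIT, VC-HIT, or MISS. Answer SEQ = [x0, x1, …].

#0 0x7b→b7/s1 MISS; vc=[]
#1 0x79→b7/s1 L1-HIT; vc=[]
#2 0x77→b7/s1 L1-HIT; vc=[]
#3 0x7c→b7/s1 L1-HIT; vc=[]
#4 0x70→b7/s1 L1-HIT; vc=[]
#5 0x7b→b7/s1 L1-HIT; vc=[]
#6 0x76→b7/s1 L1-HIT; vc=[]
#7 0x7a→b7/s1 L1-HIT; vc=[]
#8 0x71→b7/s1 L1-HIT; vc=[]
#9 0x77→b7/s1 L1-HIT; vc=[]
#10 0x7e→b7/s1 L1-HIT; vc=[]
#11 0x57→b5/s1 MISS; vc=[7]
#12 0x5a→b5/s1 L1-HIT; vc=[7]
#13 0x34→b3/s1 MISS; vc=[7,5]
#14 0x51→b5/s1 VC-HIT; vc=[7,3]
#15 0x38→b3/s1 VC-HIT; vc=[7,5]

SEQ = [MISS, L1-HIT, L1-HIT, L1-HIT, L1-HIT, L1-HIT, L1-HIT, L1-HIT, L1-HIT, L1-HIT, L1-HIT, MISS, L1-HIT, MISS, VC-HIT, VC-HIT]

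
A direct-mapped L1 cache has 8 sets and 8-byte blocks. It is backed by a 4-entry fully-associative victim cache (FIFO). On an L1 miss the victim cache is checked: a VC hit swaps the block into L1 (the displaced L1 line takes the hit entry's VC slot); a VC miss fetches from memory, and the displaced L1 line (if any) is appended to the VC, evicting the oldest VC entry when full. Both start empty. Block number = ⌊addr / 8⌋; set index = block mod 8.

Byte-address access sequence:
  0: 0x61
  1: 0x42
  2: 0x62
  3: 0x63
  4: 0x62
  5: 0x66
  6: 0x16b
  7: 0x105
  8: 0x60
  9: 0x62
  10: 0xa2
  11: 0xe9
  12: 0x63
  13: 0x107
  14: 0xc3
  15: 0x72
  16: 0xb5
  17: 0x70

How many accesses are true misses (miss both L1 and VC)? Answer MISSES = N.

#0 0x61→b12/s4 MISS; vc=[]
#1 0x42→b8/s0 MISS; vc=[]
#2 0x62→b12/s4 L1-HIT; vc=[]
#3 0x63→b12/s4 L1-HIT; vc=[]
#4 0x62→b12/s4 L1-HIT; vc=[]
#5 0x66→b12/s4 L1-HIT; vc=[]
#6 0x16b→b45/s5 MISS; vc=[]
#7 0x105→b32/s0 MISS; vc=[8]
#8 0x60→b12/s4 L1-HIT; vc=[8]
#9 0x62→b12/s4 L1-HIT; vc=[8]
#10 0xa2→b20/s4 MISS; vc=[8,12]
#11 0xe9→b29/s5 MISS; vc=[8,12,45]
#12 0x63→b12/s4 VC-HIT; vc=[8,20,45]
#13 0x107→b32/s0 L1-HIT; vc=[8,20,45]
#14 0xc3→b24/s0 MISS; vc=[8,20,45,32]
#15 0x72→b14/s6 MISS; vc=[8,20,45,32]
#16 0xb5→b22/s6 MISS; vc=[20,45,32,14]
#17 0x70→b14/s6 VC-HIT; vc=[20,45,32,22]

MISSES = 9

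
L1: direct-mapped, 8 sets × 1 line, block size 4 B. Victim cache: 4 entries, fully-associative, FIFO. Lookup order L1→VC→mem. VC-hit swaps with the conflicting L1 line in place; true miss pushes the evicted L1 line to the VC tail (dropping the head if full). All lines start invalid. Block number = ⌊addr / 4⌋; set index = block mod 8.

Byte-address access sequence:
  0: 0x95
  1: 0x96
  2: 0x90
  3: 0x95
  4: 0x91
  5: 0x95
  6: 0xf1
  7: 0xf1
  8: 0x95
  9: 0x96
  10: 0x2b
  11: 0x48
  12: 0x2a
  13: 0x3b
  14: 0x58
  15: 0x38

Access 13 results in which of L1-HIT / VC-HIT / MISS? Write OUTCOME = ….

OUTCOME = MISS

#0 0x95→b37/s5 MISS; vc=[]
#1 0x96→b37/s5 L1-HIT; vc=[]
#2 0x90→b36/s4 MISS; vc=[]
#3 0x95→b37/s5 L1-HIT; vc=[]
#4 0x91→b36/s4 L1-HIT; vc=[]
#5 0x95→b37/s5 L1-HIT; vc=[]
#6 0xf1→b60/s4 MISS; vc=[36]
#7 0xf1→b60/s4 L1-HIT; vc=[36]
#8 0x95→b37/s5 L1-HIT; vc=[36]
#9 0x96→b37/s5 L1-HIT; vc=[36]
#10 0x2b→b10/s2 MISS; vc=[36]
#11 0x48→b18/s2 MISS; vc=[36,10]
#12 0x2a→b10/s2 VC-HIT; vc=[36,18]
#13 0x3b→b14/s6 MISS; vc=[36,18]
#14 0x58→b22/s6 MISS; vc=[36,18,14]
#15 0x38→b14/s6 VC-HIT; vc=[36,18,22]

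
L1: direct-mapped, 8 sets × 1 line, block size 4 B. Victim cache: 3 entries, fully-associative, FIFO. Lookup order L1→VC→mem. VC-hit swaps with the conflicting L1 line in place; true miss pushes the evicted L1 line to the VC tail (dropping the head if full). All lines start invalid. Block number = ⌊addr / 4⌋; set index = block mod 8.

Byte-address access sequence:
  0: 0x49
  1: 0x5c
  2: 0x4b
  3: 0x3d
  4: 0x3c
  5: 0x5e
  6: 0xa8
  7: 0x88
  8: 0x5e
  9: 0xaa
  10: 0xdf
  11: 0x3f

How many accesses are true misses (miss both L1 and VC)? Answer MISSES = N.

  [0] addr=0x49 blk=18 s=2: MISS | VC []
  [1] addr=0x5c blk=23 s=7: MISS | VC []
  [2] addr=0x4b blk=18 s=2: L1-HIT | VC []
  [3] addr=0x3d blk=15 s=7: MISS | VC [23]
  [4] addr=0x3c blk=15 s=7: L1-HIT | VC [23]
  [5] addr=0x5e blk=23 s=7: VC-HIT | VC [15]
  [6] addr=0xa8 blk=42 s=2: MISS | VC [15, 18]
  [7] addr=0x88 blk=34 s=2: MISS | VC [15, 18, 42]
  [8] addr=0x5e blk=23 s=7: L1-HIT | VC [15, 18, 42]
  [9] addr=0xaa blk=42 s=2: VC-HIT | VC [15, 18, 34]
  [10] addr=0xdf blk=55 s=7: MISS | VC [18, 34, 23]
  [11] addr=0x3f blk=15 s=7: MISS | VC [34, 23, 55]

MISSES = 7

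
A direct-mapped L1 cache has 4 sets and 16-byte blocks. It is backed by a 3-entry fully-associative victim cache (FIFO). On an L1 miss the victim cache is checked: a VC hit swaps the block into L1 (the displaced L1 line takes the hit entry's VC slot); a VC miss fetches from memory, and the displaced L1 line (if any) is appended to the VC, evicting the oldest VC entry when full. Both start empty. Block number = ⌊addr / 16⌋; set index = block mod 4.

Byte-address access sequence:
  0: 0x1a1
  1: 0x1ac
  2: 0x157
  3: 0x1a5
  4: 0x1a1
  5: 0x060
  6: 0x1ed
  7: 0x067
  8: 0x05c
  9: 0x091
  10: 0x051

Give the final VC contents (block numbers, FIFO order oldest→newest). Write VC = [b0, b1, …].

VC = [30, 21, 9]

0: 0x1a1 (blk 26, set 2) → MISS  vc=[]
1: 0x1ac (blk 26, set 2) → L1-HIT  vc=[]
2: 0x157 (blk 21, set 1) → MISS  vc=[]
3: 0x1a5 (blk 26, set 2) → L1-HIT  vc=[]
4: 0x1a1 (blk 26, set 2) → L1-HIT  vc=[]
5: 0x60 (blk 6, set 2) → MISS  vc=[26]
6: 0x1ed (blk 30, set 2) → MISS  vc=[26, 6]
7: 0x67 (blk 6, set 2) → VC-HIT  vc=[26, 30]
8: 0x5c (blk 5, set 1) → MISS  vc=[26, 30, 21]
9: 0x91 (blk 9, set 1) → MISS  vc=[30, 21, 5]
10: 0x51 (blk 5, set 1) → VC-HIT  vc=[30, 21, 9]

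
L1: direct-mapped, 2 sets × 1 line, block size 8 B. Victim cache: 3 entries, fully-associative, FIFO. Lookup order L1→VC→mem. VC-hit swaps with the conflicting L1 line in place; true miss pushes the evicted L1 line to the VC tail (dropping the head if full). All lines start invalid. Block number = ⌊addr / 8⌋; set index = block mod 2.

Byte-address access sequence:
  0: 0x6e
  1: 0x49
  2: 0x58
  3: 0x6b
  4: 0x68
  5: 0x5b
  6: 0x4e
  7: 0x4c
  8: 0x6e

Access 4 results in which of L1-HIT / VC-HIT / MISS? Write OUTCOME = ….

OUTCOME = L1-HIT

  [0] addr=0x6e blk=13 s=1: MISS | VC []
  [1] addr=0x49 blk=9 s=1: MISS | VC [13]
  [2] addr=0x58 blk=11 s=1: MISS | VC [13, 9]
  [3] addr=0x6b blk=13 s=1: VC-HIT | VC [11, 9]
  [4] addr=0x68 blk=13 s=1: L1-HIT | VC [11, 9]
  [5] addr=0x5b blk=11 s=1: VC-HIT | VC [13, 9]
  [6] addr=0x4e blk=9 s=1: VC-HIT | VC [13, 11]
  [7] addr=0x4c blk=9 s=1: L1-HIT | VC [13, 11]
  [8] addr=0x6e blk=13 s=1: VC-HIT | VC [9, 11]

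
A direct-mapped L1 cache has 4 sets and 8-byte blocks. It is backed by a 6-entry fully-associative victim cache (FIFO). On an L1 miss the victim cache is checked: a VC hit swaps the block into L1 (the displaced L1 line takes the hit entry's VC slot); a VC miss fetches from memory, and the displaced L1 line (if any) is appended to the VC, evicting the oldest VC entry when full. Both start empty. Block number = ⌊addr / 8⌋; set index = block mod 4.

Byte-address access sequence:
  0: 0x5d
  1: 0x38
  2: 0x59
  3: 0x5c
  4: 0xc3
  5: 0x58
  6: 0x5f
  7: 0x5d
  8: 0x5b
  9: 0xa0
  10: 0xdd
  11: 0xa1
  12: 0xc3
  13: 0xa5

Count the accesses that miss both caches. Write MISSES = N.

MISSES = 5

  [0] addr=0x5d blk=11 s=3: MISS | VC []
  [1] addr=0x38 blk=7 s=3: MISS | VC [11]
  [2] addr=0x59 blk=11 s=3: VC-HIT | VC [7]
  [3] addr=0x5c blk=11 s=3: L1-HIT | VC [7]
  [4] addr=0xc3 blk=24 s=0: MISS | VC [7]
  [5] addr=0x58 blk=11 s=3: L1-HIT | VC [7]
  [6] addr=0x5f blk=11 s=3: L1-HIT | VC [7]
  [7] addr=0x5d blk=11 s=3: L1-HIT | VC [7]
  [8] addr=0x5b blk=11 s=3: L1-HIT | VC [7]
  [9] addr=0xa0 blk=20 s=0: MISS | VC [7, 24]
  [10] addr=0xdd blk=27 s=3: MISS | VC [7, 24, 11]
  [11] addr=0xa1 blk=20 s=0: L1-HIT | VC [7, 24, 11]
  [12] addr=0xc3 blk=24 s=0: VC-HIT | VC [7, 20, 11]
  [13] addr=0xa5 blk=20 s=0: VC-HIT | VC [7, 24, 11]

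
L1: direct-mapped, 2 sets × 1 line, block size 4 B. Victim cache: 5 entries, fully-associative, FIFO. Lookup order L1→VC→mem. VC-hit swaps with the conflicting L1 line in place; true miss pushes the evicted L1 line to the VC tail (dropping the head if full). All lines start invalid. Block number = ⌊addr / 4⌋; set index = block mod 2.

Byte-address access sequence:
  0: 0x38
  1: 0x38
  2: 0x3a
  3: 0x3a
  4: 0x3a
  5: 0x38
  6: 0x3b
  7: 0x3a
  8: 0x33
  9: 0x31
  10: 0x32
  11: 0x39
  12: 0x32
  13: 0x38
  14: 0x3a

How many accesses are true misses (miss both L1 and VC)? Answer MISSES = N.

MISSES = 2

0: 0x38 (blk 14, set 0) → MISS  vc=[]
1: 0x38 (blk 14, set 0) → L1-HIT  vc=[]
2: 0x3a (blk 14, set 0) → L1-HIT  vc=[]
3: 0x3a (blk 14, set 0) → L1-HIT  vc=[]
4: 0x3a (blk 14, set 0) → L1-HIT  vc=[]
5: 0x38 (blk 14, set 0) → L1-HIT  vc=[]
6: 0x3b (blk 14, set 0) → L1-HIT  vc=[]
7: 0x3a (blk 14, set 0) → L1-HIT  vc=[]
8: 0x33 (blk 12, set 0) → MISS  vc=[14]
9: 0x31 (blk 12, set 0) → L1-HIT  vc=[14]
10: 0x32 (blk 12, set 0) → L1-HIT  vc=[14]
11: 0x39 (blk 14, set 0) → VC-HIT  vc=[12]
12: 0x32 (blk 12, set 0) → VC-HIT  vc=[14]
13: 0x38 (blk 14, set 0) → VC-HIT  vc=[12]
14: 0x3a (blk 14, set 0) → L1-HIT  vc=[12]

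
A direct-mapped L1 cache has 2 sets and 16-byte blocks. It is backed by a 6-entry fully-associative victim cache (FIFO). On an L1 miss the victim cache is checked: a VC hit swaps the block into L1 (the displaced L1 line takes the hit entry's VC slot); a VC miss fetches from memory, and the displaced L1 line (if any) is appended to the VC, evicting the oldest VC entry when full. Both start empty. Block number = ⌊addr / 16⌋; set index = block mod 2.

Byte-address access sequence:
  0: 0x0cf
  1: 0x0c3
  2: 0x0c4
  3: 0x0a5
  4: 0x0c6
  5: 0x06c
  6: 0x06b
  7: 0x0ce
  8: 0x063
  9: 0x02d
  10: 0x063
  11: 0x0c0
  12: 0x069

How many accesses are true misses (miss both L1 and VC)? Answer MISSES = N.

MISSES = 4

  [0] addr=0xcf blk=12 s=0: MISS | VC []
  [1] addr=0xc3 blk=12 s=0: L1-HIT | VC []
  [2] addr=0xc4 blk=12 s=0: L1-HIT | VC []
  [3] addr=0xa5 blk=10 s=0: MISS | VC [12]
  [4] addr=0xc6 blk=12 s=0: VC-HIT | VC [10]
  [5] addr=0x6c blk=6 s=0: MISS | VC [10, 12]
  [6] addr=0x6b blk=6 s=0: L1-HIT | VC [10, 12]
  [7] addr=0xce blk=12 s=0: VC-HIT | VC [10, 6]
  [8] addr=0x63 blk=6 s=0: VC-HIT | VC [10, 12]
  [9] addr=0x2d blk=2 s=0: MISS | VC [10, 12, 6]
  [10] addr=0x63 blk=6 s=0: VC-HIT | VC [10, 12, 2]
  [11] addr=0xc0 blk=12 s=0: VC-HIT | VC [10, 6, 2]
  [12] addr=0x69 blk=6 s=0: VC-HIT | VC [10, 12, 2]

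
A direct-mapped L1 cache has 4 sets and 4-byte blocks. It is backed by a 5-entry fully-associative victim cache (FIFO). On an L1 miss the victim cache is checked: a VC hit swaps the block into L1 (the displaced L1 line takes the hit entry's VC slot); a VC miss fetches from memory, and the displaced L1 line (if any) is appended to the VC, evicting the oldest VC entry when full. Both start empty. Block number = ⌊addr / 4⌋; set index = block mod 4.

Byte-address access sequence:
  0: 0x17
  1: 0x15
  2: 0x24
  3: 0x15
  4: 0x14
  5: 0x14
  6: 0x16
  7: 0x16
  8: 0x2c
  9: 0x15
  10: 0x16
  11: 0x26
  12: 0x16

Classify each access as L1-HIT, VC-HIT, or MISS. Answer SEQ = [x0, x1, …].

SEQ = [MISS, L1-HIT, MISS, VC-HIT, L1-HIT, L1-HIT, L1-HIT, L1-HIT, MISS, L1-HIT, L1-HIT, VC-HIT, VC-HIT]

0: 0x17 (blk 5, set 1) → MISS  vc=[]
1: 0x15 (blk 5, set 1) → L1-HIT  vc=[]
2: 0x24 (blk 9, set 1) → MISS  vc=[5]
3: 0x15 (blk 5, set 1) → VC-HIT  vc=[9]
4: 0x14 (blk 5, set 1) → L1-HIT  vc=[9]
5: 0x14 (blk 5, set 1) → L1-HIT  vc=[9]
6: 0x16 (blk 5, set 1) → L1-HIT  vc=[9]
7: 0x16 (blk 5, set 1) → L1-HIT  vc=[9]
8: 0x2c (blk 11, set 3) → MISS  vc=[9]
9: 0x15 (blk 5, set 1) → L1-HIT  vc=[9]
10: 0x16 (blk 5, set 1) → L1-HIT  vc=[9]
11: 0x26 (blk 9, set 1) → VC-HIT  vc=[5]
12: 0x16 (blk 5, set 1) → VC-HIT  vc=[9]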